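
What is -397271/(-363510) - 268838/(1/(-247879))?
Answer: 3460578568738613/51930 ≈ 6.6639e+10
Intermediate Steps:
-397271/(-363510) - 268838/(1/(-247879)) = -397271*(-1/363510) - 268838/(-1/247879) = 56753/51930 - 268838*(-247879) = 56753/51930 + 66639294602 = 3460578568738613/51930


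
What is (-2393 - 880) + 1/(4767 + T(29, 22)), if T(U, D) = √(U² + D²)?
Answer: -74372256405/22722964 - 5*√53/22722964 ≈ -3273.0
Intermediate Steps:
T(U, D) = √(D² + U²)
(-2393 - 880) + 1/(4767 + T(29, 22)) = (-2393 - 880) + 1/(4767 + √(22² + 29²)) = -3273 + 1/(4767 + √(484 + 841)) = -3273 + 1/(4767 + √1325) = -3273 + 1/(4767 + 5*√53)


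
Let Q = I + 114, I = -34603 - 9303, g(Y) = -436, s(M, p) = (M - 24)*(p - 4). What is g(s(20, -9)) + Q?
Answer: -44228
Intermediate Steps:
s(M, p) = (-24 + M)*(-4 + p)
I = -43906
Q = -43792 (Q = -43906 + 114 = -43792)
g(s(20, -9)) + Q = -436 - 43792 = -44228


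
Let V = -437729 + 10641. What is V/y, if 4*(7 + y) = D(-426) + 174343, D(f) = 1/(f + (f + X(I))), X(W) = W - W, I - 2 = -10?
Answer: -1455515904/148516379 ≈ -9.8004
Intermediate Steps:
I = -8 (I = 2 - 10 = -8)
X(W) = 0
D(f) = 1/(2*f) (D(f) = 1/(f + (f + 0)) = 1/(f + f) = 1/(2*f))
V = -427088
y = 148516379/3408 (y = -7 + ((½)/(-426) + 174343)/4 = -7 + ((½)*(-1/426) + 174343)/4 = -7 + (-1/852 + 174343)/4 = -7 + (¼)*(148540235/852) = -7 + 148540235/3408 = 148516379/3408 ≈ 43579.)
V/y = -427088/148516379/3408 = -427088*3408/148516379 = -1455515904/148516379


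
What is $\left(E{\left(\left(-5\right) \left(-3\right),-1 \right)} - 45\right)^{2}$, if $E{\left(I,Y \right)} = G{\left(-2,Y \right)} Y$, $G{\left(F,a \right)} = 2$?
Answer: $2209$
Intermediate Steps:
$E{\left(I,Y \right)} = 2 Y$
$\left(E{\left(\left(-5\right) \left(-3\right),-1 \right)} - 45\right)^{2} = \left(2 \left(-1\right) - 45\right)^{2} = \left(-2 - 45\right)^{2} = \left(-47\right)^{2} = 2209$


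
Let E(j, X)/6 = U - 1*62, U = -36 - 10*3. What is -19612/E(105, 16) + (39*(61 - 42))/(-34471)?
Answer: 168869041/6618432 ≈ 25.515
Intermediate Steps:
U = -66 (U = -36 - 1*30 = -36 - 30 = -66)
E(j, X) = -768 (E(j, X) = 6*(-66 - 1*62) = 6*(-66 - 62) = 6*(-128) = -768)
-19612/E(105, 16) + (39*(61 - 42))/(-34471) = -19612/(-768) + (39*(61 - 42))/(-34471) = -19612*(-1/768) + (39*19)*(-1/34471) = 4903/192 + 741*(-1/34471) = 4903/192 - 741/34471 = 168869041/6618432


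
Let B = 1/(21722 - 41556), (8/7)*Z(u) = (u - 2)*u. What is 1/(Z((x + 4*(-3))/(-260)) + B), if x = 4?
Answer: -83798650/4447041 ≈ -18.844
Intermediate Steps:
Z(u) = 7*u*(-2 + u)/8 (Z(u) = 7*((u - 2)*u)/8 = 7*((-2 + u)*u)/8 = 7*(u*(-2 + u))/8 = 7*u*(-2 + u)/8)
B = -1/19834 (B = 1/(-19834) = -1/19834 ≈ -5.0418e-5)
1/(Z((x + 4*(-3))/(-260)) + B) = 1/(7*((4 + 4*(-3))/(-260))*(-2 + (4 + 4*(-3))/(-260))/8 - 1/19834) = 1/(7*((4 - 12)*(-1/260))*(-2 + (4 - 12)*(-1/260))/8 - 1/19834) = 1/(7*(-8*(-1/260))*(-2 - 8*(-1/260))/8 - 1/19834) = 1/((7/8)*(2/65)*(-2 + 2/65) - 1/19834) = 1/((7/8)*(2/65)*(-128/65) - 1/19834) = 1/(-224/4225 - 1/19834) = 1/(-4447041/83798650) = -83798650/4447041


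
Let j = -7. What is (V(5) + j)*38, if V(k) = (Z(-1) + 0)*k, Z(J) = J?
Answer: -456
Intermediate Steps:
V(k) = -k (V(k) = (-1 + 0)*k = -k)
(V(5) + j)*38 = (-1*5 - 7)*38 = (-5 - 7)*38 = -12*38 = -456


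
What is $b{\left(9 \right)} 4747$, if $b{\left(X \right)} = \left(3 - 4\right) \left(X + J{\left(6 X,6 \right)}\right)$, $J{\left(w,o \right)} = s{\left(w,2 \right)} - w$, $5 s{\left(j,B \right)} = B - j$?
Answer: $\frac{1314919}{5} \approx 2.6298 \cdot 10^{5}$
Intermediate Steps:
$s{\left(j,B \right)} = - \frac{j}{5} + \frac{B}{5}$ ($s{\left(j,B \right)} = \frac{B - j}{5} = - \frac{j}{5} + \frac{B}{5}$)
$J{\left(w,o \right)} = \frac{2}{5} - \frac{6 w}{5}$ ($J{\left(w,o \right)} = \left(- \frac{w}{5} + \frac{1}{5} \cdot 2\right) - w = \left(- \frac{w}{5} + \frac{2}{5}\right) - w = \left(\frac{2}{5} - \frac{w}{5}\right) - w = \frac{2}{5} - \frac{6 w}{5}$)
$b{\left(X \right)} = - \frac{2}{5} + \frac{31 X}{5}$ ($b{\left(X \right)} = \left(3 - 4\right) \left(X - \left(- \frac{2}{5} + \frac{6 \cdot 6 X}{5}\right)\right) = - (X - \left(- \frac{2}{5} + \frac{36 X}{5}\right)) = - (\frac{2}{5} - \frac{31 X}{5}) = - \frac{2}{5} + \frac{31 X}{5}$)
$b{\left(9 \right)} 4747 = \left(- \frac{2}{5} + \frac{31}{5} \cdot 9\right) 4747 = \left(- \frac{2}{5} + \frac{279}{5}\right) 4747 = \frac{277}{5} \cdot 4747 = \frac{1314919}{5}$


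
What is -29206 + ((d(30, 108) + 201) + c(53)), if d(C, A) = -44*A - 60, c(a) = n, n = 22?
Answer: -33795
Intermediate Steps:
c(a) = 22
d(C, A) = -60 - 44*A
-29206 + ((d(30, 108) + 201) + c(53)) = -29206 + (((-60 - 44*108) + 201) + 22) = -29206 + (((-60 - 4752) + 201) + 22) = -29206 + ((-4812 + 201) + 22) = -29206 + (-4611 + 22) = -29206 - 4589 = -33795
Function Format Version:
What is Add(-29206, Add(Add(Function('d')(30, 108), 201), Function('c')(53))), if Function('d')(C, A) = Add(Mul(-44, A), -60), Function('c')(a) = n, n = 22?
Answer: -33795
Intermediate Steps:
Function('c')(a) = 22
Function('d')(C, A) = Add(-60, Mul(-44, A))
Add(-29206, Add(Add(Function('d')(30, 108), 201), Function('c')(53))) = Add(-29206, Add(Add(Add(-60, Mul(-44, 108)), 201), 22)) = Add(-29206, Add(Add(Add(-60, -4752), 201), 22)) = Add(-29206, Add(Add(-4812, 201), 22)) = Add(-29206, Add(-4611, 22)) = Add(-29206, -4589) = -33795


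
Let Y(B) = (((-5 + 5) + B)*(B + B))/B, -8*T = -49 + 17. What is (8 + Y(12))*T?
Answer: 128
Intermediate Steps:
T = 4 (T = -(-49 + 17)/8 = -1/8*(-32) = 4)
Y(B) = 2*B (Y(B) = ((0 + B)*(2*B))/B = (B*(2*B))/B = (2*B**2)/B = 2*B)
(8 + Y(12))*T = (8 + 2*12)*4 = (8 + 24)*4 = 32*4 = 128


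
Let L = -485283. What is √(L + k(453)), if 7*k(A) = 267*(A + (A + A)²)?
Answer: √30841026 ≈ 5553.5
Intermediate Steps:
k(A) = 267*A/7 + 1068*A²/7 (k(A) = (267*(A + (A + A)²))/7 = (267*(A + (2*A)²))/7 = (267*(A + 4*A²))/7 = (267*A + 1068*A²)/7 = 267*A/7 + 1068*A²/7)
√(L + k(453)) = √(-485283 + (267/7)*453*(1 + 4*453)) = √(-485283 + (267/7)*453*(1 + 1812)) = √(-485283 + (267/7)*453*1813) = √(-485283 + 31326309) = √30841026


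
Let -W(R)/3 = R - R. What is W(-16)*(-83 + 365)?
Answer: 0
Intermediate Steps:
W(R) = 0 (W(R) = -3*(R - R) = -3*0 = 0)
W(-16)*(-83 + 365) = 0*(-83 + 365) = 0*282 = 0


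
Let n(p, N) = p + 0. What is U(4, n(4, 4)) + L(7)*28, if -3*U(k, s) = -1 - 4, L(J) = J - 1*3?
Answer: 341/3 ≈ 113.67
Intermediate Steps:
n(p, N) = p
L(J) = -3 + J (L(J) = J - 3 = -3 + J)
U(k, s) = 5/3 (U(k, s) = -(-1 - 4)/3 = -⅓*(-5) = 5/3)
U(4, n(4, 4)) + L(7)*28 = 5/3 + (-3 + 7)*28 = 5/3 + 4*28 = 5/3 + 112 = 341/3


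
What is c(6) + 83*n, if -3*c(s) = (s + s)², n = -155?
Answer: -12913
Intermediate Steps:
c(s) = -4*s²/3 (c(s) = -(s + s)²/3 = -4*s²/3)
c(6) + 83*n = -4/3*6² + 83*(-155) = -4/3*36 - 12865 = -48 - 12865 = -12913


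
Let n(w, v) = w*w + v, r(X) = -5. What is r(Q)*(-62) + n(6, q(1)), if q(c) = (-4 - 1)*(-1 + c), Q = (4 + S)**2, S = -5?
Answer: 346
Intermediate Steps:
Q = 1 (Q = (4 - 5)**2 = (-1)**2 = 1)
q(c) = 5 - 5*c (q(c) = -5*(-1 + c) = 5 - 5*c)
n(w, v) = v + w**2 (n(w, v) = w**2 + v = v + w**2)
r(Q)*(-62) + n(6, q(1)) = -5*(-62) + ((5 - 5*1) + 6**2) = 310 + ((5 - 5) + 36) = 310 + (0 + 36) = 310 + 36 = 346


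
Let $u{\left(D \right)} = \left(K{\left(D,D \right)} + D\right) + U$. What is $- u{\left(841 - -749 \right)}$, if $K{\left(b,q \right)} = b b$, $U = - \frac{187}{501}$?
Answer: $- \frac{1267374503}{501} \approx -2.5297 \cdot 10^{6}$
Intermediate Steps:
$U = - \frac{187}{501}$ ($U = \left(-187\right) \frac{1}{501} = - \frac{187}{501} \approx -0.37325$)
$K{\left(b,q \right)} = b^{2}$
$u{\left(D \right)} = - \frac{187}{501} + D + D^{2}$ ($u{\left(D \right)} = \left(D^{2} + D\right) - \frac{187}{501} = \left(D + D^{2}\right) - \frac{187}{501} = - \frac{187}{501} + D + D^{2}$)
$- u{\left(841 - -749 \right)} = - (- \frac{187}{501} + \left(841 - -749\right) + \left(841 - -749\right)^{2}) = - (- \frac{187}{501} + \left(841 + 749\right) + \left(841 + 749\right)^{2}) = - (- \frac{187}{501} + 1590 + 1590^{2}) = - (- \frac{187}{501} + 1590 + 2528100) = \left(-1\right) \frac{1267374503}{501} = - \frac{1267374503}{501}$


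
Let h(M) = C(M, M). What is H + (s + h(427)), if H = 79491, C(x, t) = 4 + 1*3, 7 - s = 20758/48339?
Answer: 3843171437/48339 ≈ 79505.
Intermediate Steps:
s = 317615/48339 (s = 7 - 20758/48339 = 317615/48339 ≈ 6.5706)
C(x, t) = 7 (C(x, t) = 4 + 3 = 7)
h(M) = 7
H + (s + h(427)) = 79491 + (317615/48339 + 7) = 79491 + 655988/48339 = 3843171437/48339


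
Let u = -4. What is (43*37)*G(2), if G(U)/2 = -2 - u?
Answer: 6364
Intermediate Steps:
G(U) = 4 (G(U) = 2*(-2 - 1*(-4)) = 2*(-2 + 4) = 2*2 = 4)
(43*37)*G(2) = (43*37)*4 = 1591*4 = 6364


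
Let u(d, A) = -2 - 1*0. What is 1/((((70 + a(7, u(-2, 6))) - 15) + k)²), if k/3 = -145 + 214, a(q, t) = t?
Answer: 1/67600 ≈ 1.4793e-5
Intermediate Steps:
u(d, A) = -2 (u(d, A) = -2 + 0 = -2)
k = 207 (k = 3*(-145 + 214) = 3*69 = 207)
1/((((70 + a(7, u(-2, 6))) - 15) + k)²) = 1/((((70 - 2) - 15) + 207)²) = 1/(((68 - 15) + 207)²) = 1/((53 + 207)²) = 1/(260²) = 1/67600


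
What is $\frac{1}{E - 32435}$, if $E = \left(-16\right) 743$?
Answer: $- \frac{1}{44323} \approx -2.2562 \cdot 10^{-5}$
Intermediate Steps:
$E = -11888$
$\frac{1}{E - 32435} = \frac{1}{-11888 - 32435} = \frac{1}{-44323} = - \frac{1}{44323}$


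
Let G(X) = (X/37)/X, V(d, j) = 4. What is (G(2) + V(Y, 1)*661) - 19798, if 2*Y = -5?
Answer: -634697/37 ≈ -17154.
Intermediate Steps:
Y = -5/2 (Y = (½)*(-5) = -5/2 ≈ -2.5000)
G(X) = 1/37 (G(X) = (X*(1/37))/X = (X/37)/X = 1/37)
(G(2) + V(Y, 1)*661) - 19798 = (1/37 + 4*661) - 19798 = (1/37 + 2644) - 19798 = 97829/37 - 19798 = -634697/37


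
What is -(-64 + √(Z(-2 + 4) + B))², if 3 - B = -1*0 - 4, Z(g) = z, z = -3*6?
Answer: -4085 + 128*I*√11 ≈ -4085.0 + 424.53*I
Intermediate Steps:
z = -18
Z(g) = -18
B = 7 (B = 3 - (-1*0 - 4) = 3 - (0 - 4) = 3 - 1*(-4) = 3 + 4 = 7)
-(-64 + √(Z(-2 + 4) + B))² = -(-64 + √(-18 + 7))² = -(-64 + √(-11))² = -(-64 + I*√11)²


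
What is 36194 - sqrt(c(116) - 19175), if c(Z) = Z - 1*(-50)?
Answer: 36194 - I*sqrt(19009) ≈ 36194.0 - 137.87*I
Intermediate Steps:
c(Z) = 50 + Z (c(Z) = Z + 50 = 50 + Z)
36194 - sqrt(c(116) - 19175) = 36194 - sqrt((50 + 116) - 19175) = 36194 - sqrt(166 - 19175) = 36194 - sqrt(-19009) = 36194 - I*sqrt(19009)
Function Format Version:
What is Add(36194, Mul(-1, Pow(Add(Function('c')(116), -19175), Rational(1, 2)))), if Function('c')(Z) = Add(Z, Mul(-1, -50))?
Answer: Add(36194, Mul(-1, I, Pow(19009, Rational(1, 2)))) ≈ Add(36194., Mul(-137.87, I))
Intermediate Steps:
Function('c')(Z) = Add(50, Z) (Function('c')(Z) = Add(Z, 50) = Add(50, Z))
Add(36194, Mul(-1, Pow(Add(Function('c')(116), -19175), Rational(1, 2)))) = Add(36194, Mul(-1, Pow(Add(Add(50, 116), -19175), Rational(1, 2)))) = Add(36194, Mul(-1, Pow(Add(166, -19175), Rational(1, 2)))) = Add(36194, Mul(-1, Pow(-19009, Rational(1, 2)))) = Add(36194, Mul(-1, Mul(I, Pow(19009, Rational(1, 2))))) = Add(36194, Mul(-1, I, Pow(19009, Rational(1, 2))))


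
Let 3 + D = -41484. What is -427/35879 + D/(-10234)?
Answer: 1484142155/367185686 ≈ 4.0419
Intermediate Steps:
D = -41487 (D = -3 - 41484 = -41487)
-427/35879 + D/(-10234) = -427/35879 - 41487/(-10234) = -427*1/35879 - 41487*(-1/10234) = -427/35879 + 41487/10234 = 1484142155/367185686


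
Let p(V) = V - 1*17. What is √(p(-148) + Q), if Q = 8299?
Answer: 7*√166 ≈ 90.189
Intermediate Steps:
p(V) = -17 + V (p(V) = V - 17 = -17 + V)
√(p(-148) + Q) = √((-17 - 148) + 8299) = √(-165 + 8299) = √8134 = 7*√166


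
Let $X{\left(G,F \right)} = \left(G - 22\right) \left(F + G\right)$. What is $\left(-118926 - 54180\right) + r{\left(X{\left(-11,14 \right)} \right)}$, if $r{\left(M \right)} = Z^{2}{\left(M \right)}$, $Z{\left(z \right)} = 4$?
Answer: $-173090$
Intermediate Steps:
$X{\left(G,F \right)} = \left(-22 + G\right) \left(F + G\right)$
$r{\left(M \right)} = 16$ ($r{\left(M \right)} = 4^{2} = 16$)
$\left(-118926 - 54180\right) + r{\left(X{\left(-11,14 \right)} \right)} = \left(-118926 - 54180\right) + 16 = -173106 + 16 = -173090$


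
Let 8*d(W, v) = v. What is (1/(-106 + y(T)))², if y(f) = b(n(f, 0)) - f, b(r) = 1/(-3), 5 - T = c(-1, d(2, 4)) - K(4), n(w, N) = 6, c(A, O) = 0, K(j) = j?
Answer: 9/119716 ≈ 7.5178e-5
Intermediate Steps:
d(W, v) = v/8
T = 9 (T = 5 - (0 - 1*4) = 5 - (0 - 4) = 5 - 1*(-4) = 5 + 4 = 9)
b(r) = -⅓
y(f) = -⅓ - f
(1/(-106 + y(T)))² = (1/(-106 + (-⅓ - 1*9)))² = (1/(-106 + (-⅓ - 9)))² = (1/(-106 - 28/3))² = (1/(-346/3))² = (-3/346)² = 9/119716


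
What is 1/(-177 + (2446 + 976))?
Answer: 1/3245 ≈ 0.00030817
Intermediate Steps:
1/(-177 + (2446 + 976)) = 1/(-177 + 3422) = 1/3245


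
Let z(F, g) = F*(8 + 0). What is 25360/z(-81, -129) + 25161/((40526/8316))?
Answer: 8409940768/1641303 ≈ 5123.9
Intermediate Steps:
z(F, g) = 8*F (z(F, g) = F*8 = 8*F)
25360/z(-81, -129) + 25161/((40526/8316)) = 25360/((8*(-81))) + 25161/((40526/8316)) = 25360/(-648) + 25161/((40526*(1/8316))) = 25360*(-1/648) + 25161/(20263/4158) = -3170/81 + 25161*(4158/20263) = -3170/81 + 104619438/20263 = 8409940768/1641303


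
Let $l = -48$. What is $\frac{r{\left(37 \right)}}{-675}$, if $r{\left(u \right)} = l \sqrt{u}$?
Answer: $\frac{16 \sqrt{37}}{225} \approx 0.43255$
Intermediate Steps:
$r{\left(u \right)} = - 48 \sqrt{u}$
$\frac{r{\left(37 \right)}}{-675} = \frac{\left(-48\right) \sqrt{37}}{-675} = - 48 \sqrt{37} \left(- \frac{1}{675}\right) = \frac{16 \sqrt{37}}{225}$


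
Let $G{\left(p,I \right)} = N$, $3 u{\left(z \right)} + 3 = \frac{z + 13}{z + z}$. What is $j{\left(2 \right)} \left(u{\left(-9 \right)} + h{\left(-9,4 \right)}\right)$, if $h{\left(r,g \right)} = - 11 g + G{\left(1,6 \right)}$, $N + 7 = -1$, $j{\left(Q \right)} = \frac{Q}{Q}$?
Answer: $- \frac{1433}{27} \approx -53.074$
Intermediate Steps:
$j{\left(Q \right)} = 1$
$N = -8$ ($N = -7 - 1 = -8$)
$u{\left(z \right)} = -1 + \frac{13 + z}{6 z}$ ($u{\left(z \right)} = -1 + \frac{\left(z + 13\right) \frac{1}{z + z}}{3} = -1 + \frac{\left(13 + z\right) \frac{1}{2 z}}{3} = -1 + \frac{\frac{1}{2} \frac{1}{z} \left(13 + z\right)}{3} = -1 + \frac{13 + z}{6 z}$)
$G{\left(p,I \right)} = -8$
$h{\left(r,g \right)} = -8 - 11 g$ ($h{\left(r,g \right)} = - 11 g - 8 = -8 - 11 g$)
$j{\left(2 \right)} \left(u{\left(-9 \right)} + h{\left(-9,4 \right)}\right) = 1 \left(\frac{13 - -45}{6 \left(-9\right)} - 52\right) = 1 \left(\frac{1}{6} \left(- \frac{1}{9}\right) \left(13 + 45\right) - 52\right) = 1 \left(\frac{1}{6} \left(- \frac{1}{9}\right) 58 - 52\right) = 1 \left(- \frac{29}{27} - 52\right) = 1 \left(- \frac{1433}{27}\right) = - \frac{1433}{27}$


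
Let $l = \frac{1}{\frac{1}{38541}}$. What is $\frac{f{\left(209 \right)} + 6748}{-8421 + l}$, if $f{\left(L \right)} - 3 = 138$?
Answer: $\frac{6889}{30120} \approx 0.22872$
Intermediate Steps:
$f{\left(L \right)} = 141$ ($f{\left(L \right)} = 3 + 138 = 141$)
$l = 38541$ ($l = \frac{1}{\frac{1}{38541}} = 38541$)
$\frac{f{\left(209 \right)} + 6748}{-8421 + l} = \frac{141 + 6748}{-8421 + 38541} = \frac{6889}{30120}$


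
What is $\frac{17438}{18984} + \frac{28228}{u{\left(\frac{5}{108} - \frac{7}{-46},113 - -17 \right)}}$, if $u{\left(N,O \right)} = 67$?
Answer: $\frac{268524349}{635964} \approx 422.23$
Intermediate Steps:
$\frac{17438}{18984} + \frac{28228}{u{\left(\frac{5}{108} - \frac{7}{-46},113 - -17 \right)}} = \frac{17438}{18984} + \frac{28228}{67} = 17438 \cdot \frac{1}{18984} + 28228 \cdot \frac{1}{67} = \frac{8719}{9492} + \frac{28228}{67} = \frac{268524349}{635964}$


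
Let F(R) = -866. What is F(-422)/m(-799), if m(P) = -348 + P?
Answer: 866/1147 ≈ 0.75501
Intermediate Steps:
F(-422)/m(-799) = -866/(-348 - 799) = -866/(-1147) = -866*(-1/1147) = 866/1147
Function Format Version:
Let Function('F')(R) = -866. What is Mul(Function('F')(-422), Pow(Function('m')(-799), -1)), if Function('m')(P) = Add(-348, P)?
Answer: Rational(866, 1147) ≈ 0.75501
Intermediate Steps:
Mul(Function('F')(-422), Pow(Function('m')(-799), -1)) = Mul(-866, Pow(Add(-348, -799), -1)) = Mul(-866, Pow(-1147, -1)) = Mul(-866, Rational(-1, 1147)) = Rational(866, 1147)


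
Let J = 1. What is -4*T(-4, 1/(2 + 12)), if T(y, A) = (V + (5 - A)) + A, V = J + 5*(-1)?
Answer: -4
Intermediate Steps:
V = -4 (V = 1 + 5*(-1) = 1 - 5 = -4)
T(y, A) = 1 (T(y, A) = (-4 + (5 - A)) + A = (1 - A) + A = 1)
-4*T(-4, 1/(2 + 12)) = -4*1 = -4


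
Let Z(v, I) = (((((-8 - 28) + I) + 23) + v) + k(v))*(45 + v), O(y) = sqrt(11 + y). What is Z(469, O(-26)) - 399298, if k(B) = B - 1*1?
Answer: 75638 + 514*I*sqrt(15) ≈ 75638.0 + 1990.7*I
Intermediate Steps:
k(B) = -1 + B (k(B) = B - 1 = -1 + B)
Z(v, I) = (45 + v)*(-14 + I + 2*v) (Z(v, I) = (((((-8 - 28) + I) + 23) + v) + (-1 + v))*(45 + v) = ((((-36 + I) + 23) + v) + (-1 + v))*(45 + v) = (((-13 + I) + v) + (-1 + v))*(45 + v) = ((-13 + I + v) + (-1 + v))*(45 + v) = (-14 + I + 2*v)*(45 + v) = (45 + v)*(-14 + I + 2*v))
Z(469, O(-26)) - 399298 = (-630 + 2*469**2 + 45*sqrt(11 - 26) + 76*469 + sqrt(11 - 26)*469) - 399298 = (-630 + 2*219961 + 45*sqrt(-15) + 35644 + sqrt(-15)*469) - 399298 = (-630 + 439922 + 45*(I*sqrt(15)) + 35644 + (I*sqrt(15))*469) - 399298 = (-630 + 439922 + 45*I*sqrt(15) + 35644 + 469*I*sqrt(15)) - 399298 = (474936 + 514*I*sqrt(15)) - 399298 = 75638 + 514*I*sqrt(15)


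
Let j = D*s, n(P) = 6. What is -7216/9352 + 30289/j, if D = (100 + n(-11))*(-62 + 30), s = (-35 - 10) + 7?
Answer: -80856351/150679424 ≈ -0.53661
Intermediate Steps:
s = -38 (s = -45 + 7 = -38)
D = -3392 (D = (100 + 6)*(-62 + 30) = 106*(-32) = -3392)
j = 128896 (j = -3392*(-38) = 128896)
-7216/9352 + 30289/j = -7216/9352 + 30289/128896 = -7216*1/9352 + 30289*(1/128896) = -902/1169 + 30289/128896 = -80856351/150679424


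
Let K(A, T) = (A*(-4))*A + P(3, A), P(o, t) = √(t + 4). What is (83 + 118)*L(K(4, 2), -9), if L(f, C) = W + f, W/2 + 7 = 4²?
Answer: -9246 + 402*√2 ≈ -8677.5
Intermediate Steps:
P(o, t) = √(4 + t)
K(A, T) = √(4 + A) - 4*A² (K(A, T) = (A*(-4))*A + √(4 + A) = (-4*A)*A + √(4 + A) = -4*A² + √(4 + A) = √(4 + A) - 4*A²)
W = 18 (W = -14 + 2*4² = -14 + 2*16 = -14 + 32 = 18)
L(f, C) = 18 + f
(83 + 118)*L(K(4, 2), -9) = (83 + 118)*(18 + (√(4 + 4) - 4*4²)) = 201*(18 + (√8 - 4*16)) = 201*(18 + (2*√2 - 64)) = 201*(18 + (-64 + 2*√2)) = 201*(-46 + 2*√2) = -9246 + 402*√2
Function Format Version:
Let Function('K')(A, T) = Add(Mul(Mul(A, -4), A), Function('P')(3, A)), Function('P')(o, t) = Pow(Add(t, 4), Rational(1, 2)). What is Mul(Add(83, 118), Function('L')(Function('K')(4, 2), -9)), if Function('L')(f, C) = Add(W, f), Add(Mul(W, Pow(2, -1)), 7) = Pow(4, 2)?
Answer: Add(-9246, Mul(402, Pow(2, Rational(1, 2)))) ≈ -8677.5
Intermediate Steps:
Function('P')(o, t) = Pow(Add(4, t), Rational(1, 2))
Function('K')(A, T) = Add(Pow(Add(4, A), Rational(1, 2)), Mul(-4, Pow(A, 2))) (Function('K')(A, T) = Add(Mul(Mul(A, -4), A), Pow(Add(4, A), Rational(1, 2))) = Add(Mul(Mul(-4, A), A), Pow(Add(4, A), Rational(1, 2))) = Add(Mul(-4, Pow(A, 2)), Pow(Add(4, A), Rational(1, 2))) = Add(Pow(Add(4, A), Rational(1, 2)), Mul(-4, Pow(A, 2))))
W = 18 (W = Add(-14, Mul(2, Pow(4, 2))) = Add(-14, Mul(2, 16)) = Add(-14, 32) = 18)
Function('L')(f, C) = Add(18, f)
Mul(Add(83, 118), Function('L')(Function('K')(4, 2), -9)) = Mul(Add(83, 118), Add(18, Add(Pow(Add(4, 4), Rational(1, 2)), Mul(-4, Pow(4, 2))))) = Mul(201, Add(18, Add(Pow(8, Rational(1, 2)), Mul(-4, 16)))) = Mul(201, Add(18, Add(Mul(2, Pow(2, Rational(1, 2))), -64))) = Mul(201, Add(18, Add(-64, Mul(2, Pow(2, Rational(1, 2)))))) = Mul(201, Add(-46, Mul(2, Pow(2, Rational(1, 2))))) = Add(-9246, Mul(402, Pow(2, Rational(1, 2))))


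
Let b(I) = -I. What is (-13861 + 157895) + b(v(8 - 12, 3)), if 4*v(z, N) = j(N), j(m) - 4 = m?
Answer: 576129/4 ≈ 1.4403e+5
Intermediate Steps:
j(m) = 4 + m
v(z, N) = 1 + N/4 (v(z, N) = (4 + N)/4 = 1 + N/4)
(-13861 + 157895) + b(v(8 - 12, 3)) = (-13861 + 157895) - (1 + (1/4)*3) = 144034 - (1 + 3/4) = 144034 - 1*7/4 = 144034 - 7/4 = 576129/4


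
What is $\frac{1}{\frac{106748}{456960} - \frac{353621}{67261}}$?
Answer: $- \frac{7683896640}{38602668733} \approx -0.19905$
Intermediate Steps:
$\frac{1}{\frac{106748}{456960} - \frac{353621}{67261}} = \frac{1}{106748 \cdot \frac{1}{456960} - \frac{353621}{67261}} = \frac{1}{\frac{26687}{114240} - \frac{353621}{67261}} = \frac{1}{- \frac{38602668733}{7683896640}} = - \frac{7683896640}{38602668733}$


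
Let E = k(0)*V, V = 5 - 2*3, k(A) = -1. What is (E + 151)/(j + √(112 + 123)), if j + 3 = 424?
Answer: 31996/88503 - 76*√235/88503 ≈ 0.34836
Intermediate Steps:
j = 421 (j = -3 + 424 = 421)
V = -1 (V = 5 - 6 = -1)
E = 1 (E = -1*(-1) = 1)
(E + 151)/(j + √(112 + 123)) = (1 + 151)/(421 + √(112 + 123)) = 152/(421 + √235)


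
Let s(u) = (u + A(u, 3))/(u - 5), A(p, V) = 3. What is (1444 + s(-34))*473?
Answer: 26652131/39 ≈ 6.8339e+5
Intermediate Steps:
s(u) = (3 + u)/(-5 + u) (s(u) = (u + 3)/(u - 5) = (3 + u)/(-5 + u))
(1444 + s(-34))*473 = (1444 + (3 - 34)/(-5 - 34))*473 = (1444 - 31/(-39))*473 = (1444 - 1/39*(-31))*473 = (1444 + 31/39)*473 = (56347/39)*473 = 26652131/39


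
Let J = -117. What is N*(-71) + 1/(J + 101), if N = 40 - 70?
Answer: 34079/16 ≈ 2129.9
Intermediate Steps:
N = -30
N*(-71) + 1/(J + 101) = -30*(-71) + 1/(-117 + 101) = 2130 + 1/(-16) = 2130 - 1/16 = 34079/16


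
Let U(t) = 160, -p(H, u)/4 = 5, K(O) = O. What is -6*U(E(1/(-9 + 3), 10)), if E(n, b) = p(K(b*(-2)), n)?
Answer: -960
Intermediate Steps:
p(H, u) = -20 (p(H, u) = -4*5 = -20)
E(n, b) = -20
-6*U(E(1/(-9 + 3), 10)) = -6*160 = -960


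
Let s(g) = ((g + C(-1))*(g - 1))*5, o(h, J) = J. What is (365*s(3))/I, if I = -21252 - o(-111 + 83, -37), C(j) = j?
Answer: -1460/4243 ≈ -0.34410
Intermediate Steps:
s(g) = 5*(-1 + g)**2 (s(g) = ((g - 1)*(g - 1))*5 = ((-1 + g)*(-1 + g))*5 = (-1 + g)**2*5 = 5*(-1 + g)**2)
I = -21215 (I = -21252 - 1*(-37) = -21252 + 37 = -21215)
(365*s(3))/I = (365*(5 - 10*3 + 5*3**2))/(-21215) = (365*(5 - 30 + 5*9))*(-1/21215) = (365*(5 - 30 + 45))*(-1/21215) = (365*20)*(-1/21215) = 7300*(-1/21215) = -1460/4243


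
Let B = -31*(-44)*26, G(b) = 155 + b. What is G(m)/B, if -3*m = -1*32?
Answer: 497/106392 ≈ 0.0046714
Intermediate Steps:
m = 32/3 (m = -(-1)*32/3 = -⅓*(-32) = 32/3 ≈ 10.667)
B = 35464 (B = 1364*26 = 35464)
G(m)/B = (155 + 32/3)/35464 = (497/3)*(1/35464) = 497/106392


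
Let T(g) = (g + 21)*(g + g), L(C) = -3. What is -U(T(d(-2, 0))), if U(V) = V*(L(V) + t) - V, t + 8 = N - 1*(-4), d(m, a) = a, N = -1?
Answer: 0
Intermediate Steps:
t = -5 (t = -8 + (-1 - 1*(-4)) = -8 + (-1 + 4) = -8 + 3 = -5)
T(g) = 2*g*(21 + g) (T(g) = (21 + g)*(2*g) = 2*g*(21 + g))
U(V) = -9*V (U(V) = V*(-3 - 5) - V = V*(-8) - V = -8*V - V = -9*V)
-U(T(d(-2, 0))) = -(-9)*2*0*(21 + 0) = -(-9)*2*0*21 = -(-9)*0 = -1*0 = 0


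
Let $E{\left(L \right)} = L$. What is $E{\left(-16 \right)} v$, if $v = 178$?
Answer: $-2848$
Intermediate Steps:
$E{\left(-16 \right)} v = \left(-16\right) 178 = -2848$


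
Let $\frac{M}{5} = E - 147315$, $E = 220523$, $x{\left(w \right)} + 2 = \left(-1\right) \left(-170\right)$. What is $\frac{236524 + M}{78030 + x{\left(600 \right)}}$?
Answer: $\frac{301282}{39099} \approx 7.7056$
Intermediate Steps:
$x{\left(w \right)} = 168$ ($x{\left(w \right)} = -2 - -170 = -2 + 170 = 168$)
$M = 366040$ ($M = 5 \left(220523 - 147315\right) = 5 \cdot 73208 = 366040$)
$\frac{236524 + M}{78030 + x{\left(600 \right)}} = \frac{236524 + 366040}{78030 + 168} = \frac{602564}{78198} = 602564 \cdot \frac{1}{78198} = \frac{301282}{39099}$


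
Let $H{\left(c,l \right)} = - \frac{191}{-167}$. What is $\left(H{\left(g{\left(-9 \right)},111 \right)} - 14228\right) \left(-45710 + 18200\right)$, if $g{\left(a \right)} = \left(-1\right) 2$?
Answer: $\frac{65360596350}{167} \approx 3.9138 \cdot 10^{8}$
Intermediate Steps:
$g{\left(a \right)} = -2$
$H{\left(c,l \right)} = \frac{191}{167}$ ($H{\left(c,l \right)} = \left(-191\right) \left(- \frac{1}{167}\right) = \frac{191}{167}$)
$\left(H{\left(g{\left(-9 \right)},111 \right)} - 14228\right) \left(-45710 + 18200\right) = \left(\frac{191}{167} - 14228\right) \left(-45710 + 18200\right) = \left(- \frac{2375885}{167}\right) \left(-27510\right) = \frac{65360596350}{167}$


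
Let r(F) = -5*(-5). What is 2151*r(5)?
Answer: 53775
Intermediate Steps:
r(F) = 25
2151*r(5) = 2151*25 = 53775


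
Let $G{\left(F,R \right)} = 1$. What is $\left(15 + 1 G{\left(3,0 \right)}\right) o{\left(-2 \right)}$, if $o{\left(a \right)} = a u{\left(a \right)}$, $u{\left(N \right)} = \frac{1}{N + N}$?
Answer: $8$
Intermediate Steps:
$u{\left(N \right)} = \frac{1}{2 N}$
$o{\left(a \right)} = \frac{1}{2}$ ($o{\left(a \right)} = a \frac{1}{2 a} = \frac{1}{2}$)
$\left(15 + 1 G{\left(3,0 \right)}\right) o{\left(-2 \right)} = \left(15 + 1 \cdot 1\right) \frac{1}{2} = \left(15 + 1\right) \frac{1}{2} = 16 \cdot \frac{1}{2} = 8$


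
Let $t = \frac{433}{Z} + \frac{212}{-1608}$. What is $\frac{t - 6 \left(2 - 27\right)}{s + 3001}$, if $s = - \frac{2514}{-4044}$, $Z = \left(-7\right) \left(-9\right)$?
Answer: $\frac{445921433}{8539475553} \approx 0.052219$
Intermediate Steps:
$Z = 63$
$t = \frac{56909}{8442}$ ($t = \frac{433}{63} + \frac{212}{-1608} = 433 \cdot \frac{1}{63} + 212 \left(- \frac{1}{1608}\right) = \frac{433}{63} - \frac{53}{402} = \frac{56909}{8442} \approx 6.7412$)
$s = \frac{419}{674}$ ($s = \left(-2514\right) \left(- \frac{1}{4044}\right) = \frac{419}{674} \approx 0.62166$)
$\frac{t - 6 \left(2 - 27\right)}{s + 3001} = \frac{\frac{56909}{8442} - 6 \left(2 - 27\right)}{\frac{419}{674} + 3001} = \frac{\frac{56909}{8442} - -150}{\frac{2023093}{674}} = \left(\frac{56909}{8442} + 150\right) \frac{674}{2023093} = \frac{1323209}{8442} \cdot \frac{674}{2023093} = \frac{445921433}{8539475553}$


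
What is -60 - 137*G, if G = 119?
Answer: -16363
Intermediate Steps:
-60 - 137*G = -60 - 137*119 = -60 - 16303 = -16363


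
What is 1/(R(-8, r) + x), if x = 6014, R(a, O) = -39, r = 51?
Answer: 1/5975 ≈ 0.00016736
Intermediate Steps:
1/(R(-8, r) + x) = 1/(-39 + 6014) = 1/5975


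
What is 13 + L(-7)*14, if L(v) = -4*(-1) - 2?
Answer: 41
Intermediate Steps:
L(v) = 2 (L(v) = 4 - 2 = 2)
13 + L(-7)*14 = 13 + 2*14 = 13 + 28 = 41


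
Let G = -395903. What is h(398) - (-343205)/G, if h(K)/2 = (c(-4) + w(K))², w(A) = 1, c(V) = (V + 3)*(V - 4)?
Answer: 63793081/395903 ≈ 161.13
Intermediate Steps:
c(V) = (-4 + V)*(3 + V) (c(V) = (3 + V)*(-4 + V) = (-4 + V)*(3 + V))
h(K) = 162 (h(K) = 2*((-12 + (-4)² - 1*(-4)) + 1)² = 2*((-12 + 16 + 4) + 1)² = 2*(8 + 1)² = 2*9² = 2*81 = 162)
h(398) - (-343205)/G = 162 - (-343205)/(-395903) = 162 - (-343205)*(-1)/395903 = 162 - 1*343205/395903 = 162 - 343205/395903 = 63793081/395903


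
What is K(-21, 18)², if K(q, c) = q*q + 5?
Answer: 198916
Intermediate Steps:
K(q, c) = 5 + q² (K(q, c) = q² + 5 = 5 + q²)
K(-21, 18)² = (5 + (-21)²)² = (5 + 441)² = 446² = 198916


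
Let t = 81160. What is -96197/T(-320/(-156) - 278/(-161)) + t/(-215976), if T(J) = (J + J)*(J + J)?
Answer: -102412943694063689/60768441872592 ≈ -1685.3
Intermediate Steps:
T(J) = 4*J² (T(J) = (2*J)*(2*J) = 4*J²)
-96197/T(-320/(-156) - 278/(-161)) + t/(-215976) = -96197*1/(4*(-320/(-156) - 278/(-161))²) + 81160/(-215976) = -96197*1/(4*(-320*(-1/156) - 278*(-1/161))²) + 81160*(-1/215976) = -96197*1/(4*(80/39 + 278/161)²) - 10145/26997 = -96197/(4*(23722/6279)²) - 10145/26997 = -96197/(4*(562733284/39425841)) - 10145/26997 = -96197/2250933136/39425841 - 10145/26997 = -96197*39425841/2250933136 - 10145/26997 = -3792647626677/2250933136 - 10145/26997 = -102412943694063689/60768441872592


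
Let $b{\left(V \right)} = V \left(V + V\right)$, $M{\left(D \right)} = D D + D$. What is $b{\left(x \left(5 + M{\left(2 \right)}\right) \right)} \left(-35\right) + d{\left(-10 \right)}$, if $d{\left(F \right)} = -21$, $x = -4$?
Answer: $-135541$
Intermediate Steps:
$M{\left(D \right)} = D + D^{2}$ ($M{\left(D \right)} = D^{2} + D = D + D^{2}$)
$b{\left(V \right)} = 2 V^{2}$ ($b{\left(V \right)} = V 2 V = 2 V^{2}$)
$b{\left(x \left(5 + M{\left(2 \right)}\right) \right)} \left(-35\right) + d{\left(-10 \right)} = 2 \left(- 4 \left(5 + 2 \left(1 + 2\right)\right)\right)^{2} \left(-35\right) - 21 = 2 \left(- 4 \left(5 + 2 \cdot 3\right)\right)^{2} \left(-35\right) - 21 = 2 \left(- 4 \left(5 + 6\right)\right)^{2} \left(-35\right) - 21 = 2 \left(\left(-4\right) 11\right)^{2} \left(-35\right) - 21 = 2 \left(-44\right)^{2} \left(-35\right) - 21 = 2 \cdot 1936 \left(-35\right) - 21 = 3872 \left(-35\right) - 21 = -135520 - 21 = -135541$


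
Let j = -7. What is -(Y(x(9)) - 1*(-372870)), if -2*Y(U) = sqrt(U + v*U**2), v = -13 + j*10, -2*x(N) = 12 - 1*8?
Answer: -372870 + I*sqrt(334)/2 ≈ -3.7287e+5 + 9.1378*I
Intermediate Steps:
x(N) = -2 (x(N) = -(12 - 1*8)/2 = -(12 - 8)/2 = -1/2*4 = -2)
v = -83 (v = -13 - 7*10 = -13 - 70 = -83)
Y(U) = -sqrt(U - 83*U**2)/2
-(Y(x(9)) - 1*(-372870)) = -(-I*sqrt(334)/2 - 1*(-372870)) = -(-I*sqrt(334)/2 + 372870) = -(372870 - I*sqrt(334)/2) = -372870 + I*sqrt(334)/2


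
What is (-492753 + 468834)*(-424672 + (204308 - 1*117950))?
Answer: 8092132566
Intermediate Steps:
(-492753 + 468834)*(-424672 + (204308 - 1*117950)) = -23919*(-424672 + (204308 - 117950)) = -23919*(-424672 + 86358) = -23919*(-338314) = 8092132566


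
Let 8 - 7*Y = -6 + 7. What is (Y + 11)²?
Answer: 144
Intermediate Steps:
Y = 1 (Y = 8/7 - (-6 + 7)/7 = 8/7 - ⅐*1 = 8/7 - ⅐ = 1)
(Y + 11)² = (1 + 11)² = 12² = 144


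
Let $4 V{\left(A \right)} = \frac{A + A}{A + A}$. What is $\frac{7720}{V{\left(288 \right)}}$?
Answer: $30880$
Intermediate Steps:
$V{\left(A \right)} = \frac{1}{4}$ ($V{\left(A \right)} = \frac{\left(A + A\right) \frac{1}{A + A}}{4} = \frac{2 A \frac{1}{2 A}}{4} = \frac{1}{4} \cdot 1 = \frac{1}{4}$)
$\frac{7720}{V{\left(288 \right)}} = 7720 \frac{1}{\frac{1}{4}} = 7720 \cdot 4 = 30880$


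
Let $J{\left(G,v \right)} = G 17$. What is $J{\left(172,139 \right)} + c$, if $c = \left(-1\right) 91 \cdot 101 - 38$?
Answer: $-6305$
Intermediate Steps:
$J{\left(G,v \right)} = 17 G$
$c = -9229$ ($c = \left(-91\right) 101 + \left(-53 + 15\right) = -9191 - 38 = -9229$)
$J{\left(172,139 \right)} + c = 17 \cdot 172 - 9229 = 2924 - 9229 = -6305$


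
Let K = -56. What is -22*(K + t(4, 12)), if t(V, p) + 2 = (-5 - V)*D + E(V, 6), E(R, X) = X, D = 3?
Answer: 1738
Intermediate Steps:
t(V, p) = -11 - 3*V (t(V, p) = -2 + ((-5 - V)*3 + 6) = -2 + ((-15 - 3*V) + 6) = -2 + (-9 - 3*V) = -11 - 3*V)
-22*(K + t(4, 12)) = -22*(-56 + (-11 - 3*4)) = -22*(-56 + (-11 - 12)) = -22*(-56 - 23) = -22*(-79) = 1738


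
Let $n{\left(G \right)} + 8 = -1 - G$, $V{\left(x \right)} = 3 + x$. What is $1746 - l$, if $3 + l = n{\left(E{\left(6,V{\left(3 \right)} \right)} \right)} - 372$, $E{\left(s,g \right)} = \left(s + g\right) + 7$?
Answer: $2149$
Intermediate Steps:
$E{\left(s,g \right)} = 7 + g + s$ ($E{\left(s,g \right)} = \left(g + s\right) + 7 = 7 + g + s$)
$n{\left(G \right)} = -9 - G$ ($n{\left(G \right)} = -8 - \left(1 + G\right) = -9 - G$)
$l = -403$ ($l = -3 - 400 = -403$)
$1746 - l = 1746 - -403 = 1746 + 403 = 2149$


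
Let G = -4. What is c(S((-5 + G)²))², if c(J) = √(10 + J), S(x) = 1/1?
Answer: 11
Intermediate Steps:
S(x) = 1
c(S((-5 + G)²))² = (√(10 + 1))² = (√11)² = 11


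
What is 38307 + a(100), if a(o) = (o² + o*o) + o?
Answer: 58407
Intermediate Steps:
a(o) = o + 2*o² (a(o) = (o² + o²) + o = 2*o² + o = o + 2*o²)
38307 + a(100) = 38307 + 100*(1 + 2*100) = 38307 + 100*(1 + 200) = 38307 + 100*201 = 38307 + 20100 = 58407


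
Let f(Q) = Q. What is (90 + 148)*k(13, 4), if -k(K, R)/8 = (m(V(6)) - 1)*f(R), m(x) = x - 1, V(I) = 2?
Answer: 0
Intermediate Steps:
m(x) = -1 + x
k(K, R) = 0 (k(K, R) = -8*((-1 + 2) - 1)*R = -8*(1 - 1)*R = -0*R = -8*0 = 0)
(90 + 148)*k(13, 4) = (90 + 148)*0 = 238*0 = 0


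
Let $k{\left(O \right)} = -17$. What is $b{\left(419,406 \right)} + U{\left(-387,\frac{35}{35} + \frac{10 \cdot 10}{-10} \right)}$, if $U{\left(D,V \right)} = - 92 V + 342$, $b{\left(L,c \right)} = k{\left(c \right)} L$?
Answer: $-5953$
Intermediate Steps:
$b{\left(L,c \right)} = - 17 L$
$U{\left(D,V \right)} = 342 - 92 V$
$b{\left(419,406 \right)} + U{\left(-387,\frac{35}{35} + \frac{10 \cdot 10}{-10} \right)} = \left(-17\right) 419 - \left(-342 + 92 \left(\frac{35}{35} + \frac{10 \cdot 10}{-10}\right)\right) = -7123 - \left(-342 + 92 \left(35 \cdot \frac{1}{35} + 100 \left(- \frac{1}{10}\right)\right)\right) = -7123 - \left(-342 + 92 \left(1 - 10\right)\right) = -7123 + \left(342 - -828\right) = -7123 + \left(342 + 828\right) = -7123 + 1170 = -5953$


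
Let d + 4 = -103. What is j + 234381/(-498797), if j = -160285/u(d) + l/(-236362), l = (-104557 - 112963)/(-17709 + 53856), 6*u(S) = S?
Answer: 2049109561679958118561/227996158701118353 ≈ 8987.5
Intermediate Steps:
d = -107 (d = -4 - 103 = -107)
u(S) = S/6
l = -217520/36147 ≈ -6.0176
j = 4108318003875290/457092080949 (j = -160285/((⅙)*(-107)) - 217520/36147/(-236362) = -160285/(-107/6) - 217520/36147*(-1/236362) = -160285*(-6/107) + 108760/4271888607 = 961710/107 + 108760/4271888607 = 4108318003875290/457092080949 ≈ 8987.9)
j + 234381/(-498797) = 4108318003875290/457092080949 + 234381/(-498797) = 4108318003875290/457092080949 + 234381*(-1/498797) = 4108318003875290/457092080949 - 234381/498797 = 2049109561679958118561/227996158701118353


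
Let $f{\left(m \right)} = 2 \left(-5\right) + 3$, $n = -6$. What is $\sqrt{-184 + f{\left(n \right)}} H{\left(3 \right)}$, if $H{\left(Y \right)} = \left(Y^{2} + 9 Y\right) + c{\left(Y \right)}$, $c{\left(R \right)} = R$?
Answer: $39 i \sqrt{191} \approx 538.99 i$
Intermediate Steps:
$f{\left(m \right)} = -7$ ($f{\left(m \right)} = -10 + 3 = -7$)
$H{\left(Y \right)} = Y^{2} + 10 Y$ ($H{\left(Y \right)} = \left(Y^{2} + 9 Y\right) + Y = Y^{2} + 10 Y$)
$\sqrt{-184 + f{\left(n \right)}} H{\left(3 \right)} = \sqrt{-184 - 7} \cdot 3 \left(10 + 3\right) = \sqrt{-191} \cdot 3 \cdot 13 = i \sqrt{191} \cdot 39 = 39 i \sqrt{191}$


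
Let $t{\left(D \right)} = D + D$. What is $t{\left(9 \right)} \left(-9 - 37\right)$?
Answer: $-828$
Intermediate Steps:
$t{\left(D \right)} = 2 D$
$t{\left(9 \right)} \left(-9 - 37\right) = 2 \cdot 9 \left(-9 - 37\right) = 18 \left(-46\right) = -828$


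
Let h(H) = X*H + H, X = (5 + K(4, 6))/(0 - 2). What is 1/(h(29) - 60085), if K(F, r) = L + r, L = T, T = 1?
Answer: -1/60230 ≈ -1.6603e-5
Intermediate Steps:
L = 1
K(F, r) = 1 + r
X = -6 (X = (5 + (1 + 6))/(0 - 2) = (5 + 7)/(-2) = 12*(-1/2) = -6)
h(H) = -5*H (h(H) = -6*H + H = -5*H)
1/(h(29) - 60085) = 1/(-5*29 - 60085) = 1/(-145 - 60085) = 1/(-60230) = -1/60230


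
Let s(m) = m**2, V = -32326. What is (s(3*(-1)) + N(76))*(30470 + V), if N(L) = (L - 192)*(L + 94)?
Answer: 36583616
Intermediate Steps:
N(L) = (-192 + L)*(94 + L)
(s(3*(-1)) + N(76))*(30470 + V) = ((3*(-1))**2 + (-18048 + 76**2 - 98*76))*(30470 - 32326) = ((-3)**2 + (-18048 + 5776 - 7448))*(-1856) = (9 - 19720)*(-1856) = -19711*(-1856) = 36583616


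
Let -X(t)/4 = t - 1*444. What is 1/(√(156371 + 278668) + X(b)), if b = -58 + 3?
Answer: 1996/3548977 - √435039/3548977 ≈ 0.00037657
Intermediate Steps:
b = -55
X(t) = 1776 - 4*t (X(t) = -4*(t - 1*444) = -4*(t - 444) = -4*(-444 + t) = 1776 - 4*t)
1/(√(156371 + 278668) + X(b)) = 1/(√(156371 + 278668) + (1776 - 4*(-55))) = 1/(√435039 + (1776 + 220)) = 1/(√435039 + 1996) = 1/(1996 + √435039)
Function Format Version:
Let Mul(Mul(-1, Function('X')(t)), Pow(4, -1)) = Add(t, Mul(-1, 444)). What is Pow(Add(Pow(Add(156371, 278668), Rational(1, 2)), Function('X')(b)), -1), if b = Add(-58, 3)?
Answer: Add(Rational(1996, 3548977), Mul(Rational(-1, 3548977), Pow(435039, Rational(1, 2)))) ≈ 0.00037657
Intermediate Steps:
b = -55
Function('X')(t) = Add(1776, Mul(-4, t)) (Function('X')(t) = Mul(-4, Add(t, Mul(-1, 444))) = Mul(-4, Add(t, -444)) = Mul(-4, Add(-444, t)) = Add(1776, Mul(-4, t)))
Pow(Add(Pow(Add(156371, 278668), Rational(1, 2)), Function('X')(b)), -1) = Pow(Add(Pow(Add(156371, 278668), Rational(1, 2)), Add(1776, Mul(-4, -55))), -1) = Pow(Add(Pow(435039, Rational(1, 2)), Add(1776, 220)), -1) = Pow(Add(Pow(435039, Rational(1, 2)), 1996), -1) = Pow(Add(1996, Pow(435039, Rational(1, 2))), -1)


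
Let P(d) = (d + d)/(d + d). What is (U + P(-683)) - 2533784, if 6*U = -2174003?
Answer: -17376701/6 ≈ -2.8961e+6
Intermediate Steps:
P(d) = 1 (P(d) = (2*d)/((2*d)) = (2*d)*(1/(2*d)) = 1)
U = -2174003/6 (U = (1/6)*(-2174003) = -2174003/6 ≈ -3.6233e+5)
(U + P(-683)) - 2533784 = (-2174003/6 + 1) - 2533784 = -2173997/6 - 2533784 = -17376701/6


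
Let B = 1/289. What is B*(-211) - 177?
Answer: -51364/289 ≈ -177.73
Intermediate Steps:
B = 1/289 ≈ 0.0034602
B*(-211) - 177 = (1/289)*(-211) - 177 = -211/289 - 177 = -51364/289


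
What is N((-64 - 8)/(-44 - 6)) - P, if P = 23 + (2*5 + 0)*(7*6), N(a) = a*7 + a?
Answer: -10787/25 ≈ -431.48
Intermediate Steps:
N(a) = 8*a (N(a) = 7*a + a = 8*a)
P = 443 (P = 23 + (10 + 0)*42 = 23 + 10*42 = 23 + 420 = 443)
N((-64 - 8)/(-44 - 6)) - P = 8*((-64 - 8)/(-44 - 6)) - 1*443 = 8*(-72/(-50)) - 443 = 8*(-72*(-1/50)) - 443 = 8*(36/25) - 443 = 288/25 - 443 = -10787/25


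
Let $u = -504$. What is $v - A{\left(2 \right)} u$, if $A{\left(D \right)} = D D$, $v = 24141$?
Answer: $26157$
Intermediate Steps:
$A{\left(D \right)} = D^{2}$
$v - A{\left(2 \right)} u = 24141 - 2^{2} \left(-504\right) = 24141 - 4 \left(-504\right) = 24141 - -2016 = 24141 + 2016 = 26157$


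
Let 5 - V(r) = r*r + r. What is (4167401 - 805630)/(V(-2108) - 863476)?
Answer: -480253/757861 ≈ -0.63370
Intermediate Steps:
V(r) = 5 - r - r² (V(r) = 5 - (r*r + r) = 5 - (r² + r) = 5 - (r + r²) = 5 + (-r - r²) = 5 - r - r²)
(4167401 - 805630)/(V(-2108) - 863476) = (4167401 - 805630)/((5 - 1*(-2108) - 1*(-2108)²) - 863476) = 3361771/((5 + 2108 - 1*4443664) - 863476) = 3361771/((5 + 2108 - 4443664) - 863476) = 3361771/(-4441551 - 863476) = 3361771/(-5305027) = 3361771*(-1/5305027) = -480253/757861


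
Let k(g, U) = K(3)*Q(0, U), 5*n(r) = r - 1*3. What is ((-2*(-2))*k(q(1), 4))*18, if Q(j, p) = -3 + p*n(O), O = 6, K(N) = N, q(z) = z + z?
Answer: -648/5 ≈ -129.60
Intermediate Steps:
q(z) = 2*z
n(r) = -⅗ + r/5 (n(r) = (r - 1*3)/5 = (r - 3)/5 = (-3 + r)/5 = -⅗ + r/5)
Q(j, p) = -3 + 3*p/5 (Q(j, p) = -3 + p*(-⅗ + (⅕)*6) = -3 + p*(-⅗ + 6/5) = -3 + p*(⅗) = -3 + 3*p/5)
k(g, U) = -9 + 9*U/5 (k(g, U) = 3*(-3 + 3*U/5) = -9 + 9*U/5)
((-2*(-2))*k(q(1), 4))*18 = ((-2*(-2))*(-9 + (9/5)*4))*18 = (4*(-9 + 36/5))*18 = (4*(-9/5))*18 = -36/5*18 = -648/5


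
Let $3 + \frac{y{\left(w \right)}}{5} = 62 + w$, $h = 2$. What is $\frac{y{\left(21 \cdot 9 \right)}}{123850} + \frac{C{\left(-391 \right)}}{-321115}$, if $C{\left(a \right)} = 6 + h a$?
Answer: $\frac{9885804}{795401855} \approx 0.012429$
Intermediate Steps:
$C{\left(a \right)} = 6 + 2 a$
$y{\left(w \right)} = 295 + 5 w$ ($y{\left(w \right)} = -15 + 5 \left(62 + w\right) = -15 + \left(310 + 5 w\right) = 295 + 5 w$)
$\frac{y{\left(21 \cdot 9 \right)}}{123850} + \frac{C{\left(-391 \right)}}{-321115} = \frac{295 + 5 \cdot 21 \cdot 9}{123850} + \frac{6 + 2 \left(-391\right)}{-321115} = \left(295 + 5 \cdot 189\right) \frac{1}{123850} + \left(6 - 782\right) \left(- \frac{1}{321115}\right) = \left(295 + 945\right) \frac{1}{123850} - - \frac{776}{321115} = 1240 \cdot \frac{1}{123850} + \frac{776}{321115} = \frac{124}{12385} + \frac{776}{321115} = \frac{9885804}{795401855}$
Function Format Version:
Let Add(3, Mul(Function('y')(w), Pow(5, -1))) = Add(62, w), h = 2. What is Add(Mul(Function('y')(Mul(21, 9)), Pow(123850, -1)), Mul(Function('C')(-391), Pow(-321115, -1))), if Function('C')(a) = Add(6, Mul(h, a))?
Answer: Rational(9885804, 795401855) ≈ 0.012429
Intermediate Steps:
Function('C')(a) = Add(6, Mul(2, a))
Function('y')(w) = Add(295, Mul(5, w)) (Function('y')(w) = Add(-15, Mul(5, Add(62, w))) = Add(-15, Add(310, Mul(5, w))) = Add(295, Mul(5, w)))
Add(Mul(Function('y')(Mul(21, 9)), Pow(123850, -1)), Mul(Function('C')(-391), Pow(-321115, -1))) = Add(Mul(Add(295, Mul(5, Mul(21, 9))), Pow(123850, -1)), Mul(Add(6, Mul(2, -391)), Pow(-321115, -1))) = Add(Mul(Add(295, Mul(5, 189)), Rational(1, 123850)), Mul(Add(6, -782), Rational(-1, 321115))) = Add(Mul(Add(295, 945), Rational(1, 123850)), Mul(-776, Rational(-1, 321115))) = Add(Mul(1240, Rational(1, 123850)), Rational(776, 321115)) = Add(Rational(124, 12385), Rational(776, 321115)) = Rational(9885804, 795401855)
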